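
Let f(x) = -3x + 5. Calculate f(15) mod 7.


f(15) = -40
-40 mod 7 = 2

2


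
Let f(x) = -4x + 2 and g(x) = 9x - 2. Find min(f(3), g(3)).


-10


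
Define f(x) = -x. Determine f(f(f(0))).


f(0) = 0
f(0) = 0
f(0) = 0

0


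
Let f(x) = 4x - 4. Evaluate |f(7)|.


f(7) = 24
|24| = 24

24


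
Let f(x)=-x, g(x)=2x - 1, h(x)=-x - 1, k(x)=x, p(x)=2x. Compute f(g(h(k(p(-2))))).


p(-2) = -4
k(-4) = -4
h(-4) = 3
g(3) = 5
f(5) = -5

-5


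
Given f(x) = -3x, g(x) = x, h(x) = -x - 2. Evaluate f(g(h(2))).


h(2) = -4
g(-4) = -4
f(-4) = 12

12


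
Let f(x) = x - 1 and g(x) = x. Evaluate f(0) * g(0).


f(0) = -1
g(0) = 0
Product = 0

0


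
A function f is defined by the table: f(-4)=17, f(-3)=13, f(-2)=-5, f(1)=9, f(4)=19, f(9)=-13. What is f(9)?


Reading from the table at x = 9

-13


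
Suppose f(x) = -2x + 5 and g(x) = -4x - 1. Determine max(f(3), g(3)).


f(3) = -1
g(3) = -13
max = -1

-1


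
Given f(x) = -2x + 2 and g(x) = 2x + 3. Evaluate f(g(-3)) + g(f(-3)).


f(g(-3)) = 8
g(f(-3)) = 19
Sum = 27

27


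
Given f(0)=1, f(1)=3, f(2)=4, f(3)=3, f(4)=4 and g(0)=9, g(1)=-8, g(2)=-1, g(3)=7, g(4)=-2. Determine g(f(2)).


-2


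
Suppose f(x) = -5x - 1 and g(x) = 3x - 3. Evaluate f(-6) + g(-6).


f(-6) = 29
g(-6) = -21
Sum = 8

8


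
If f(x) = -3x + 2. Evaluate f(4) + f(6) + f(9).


f(4) = -10
f(6) = -16
f(9) = -25
Sum = -51

-51


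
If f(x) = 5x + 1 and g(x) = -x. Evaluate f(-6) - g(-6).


f(-6) = -29
g(-6) = 6
Difference = -35

-35


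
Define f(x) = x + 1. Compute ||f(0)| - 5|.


f(0) = 1
|1| = 1
|1 - 5| = 4

4


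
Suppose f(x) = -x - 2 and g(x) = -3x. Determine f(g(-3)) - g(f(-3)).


f(g(-3)) = -11
g(f(-3)) = -3
Difference = -8

-8


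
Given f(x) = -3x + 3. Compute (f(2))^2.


f(2) = -3
(-3)^2 = 9

9


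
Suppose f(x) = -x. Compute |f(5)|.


5


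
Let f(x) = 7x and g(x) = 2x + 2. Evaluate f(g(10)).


154


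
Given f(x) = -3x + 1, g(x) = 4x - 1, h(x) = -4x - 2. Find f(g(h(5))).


h(5) = -22
g(-22) = -89
f(-89) = 268

268


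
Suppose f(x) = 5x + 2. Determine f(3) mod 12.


f(3) = 17
17 mod 12 = 5

5


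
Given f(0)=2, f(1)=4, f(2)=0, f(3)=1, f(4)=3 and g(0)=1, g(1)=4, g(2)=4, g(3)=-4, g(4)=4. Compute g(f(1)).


f(1) = 4
g(4) = 4

4


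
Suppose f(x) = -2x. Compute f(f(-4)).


f(-4) = 8
f(8) = -16

-16


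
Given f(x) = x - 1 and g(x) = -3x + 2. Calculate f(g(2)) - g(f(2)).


-4


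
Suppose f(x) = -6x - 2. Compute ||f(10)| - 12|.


50


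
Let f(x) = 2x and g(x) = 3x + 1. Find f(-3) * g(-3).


f(-3) = -6
g(-3) = -8
Product = 48

48


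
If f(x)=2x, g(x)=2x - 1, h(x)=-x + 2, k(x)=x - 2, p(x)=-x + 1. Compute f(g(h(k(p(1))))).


14


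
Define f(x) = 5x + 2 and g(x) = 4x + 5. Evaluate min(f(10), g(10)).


f(10) = 52
g(10) = 45
min = 45

45


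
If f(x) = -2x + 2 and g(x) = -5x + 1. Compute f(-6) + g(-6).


f(-6) = 14
g(-6) = 31
Sum = 45

45


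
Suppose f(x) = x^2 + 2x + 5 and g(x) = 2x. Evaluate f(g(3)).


g(3) = 6
f(6) = 1*(6)^2 + 2*(6) + 5 = 53

53


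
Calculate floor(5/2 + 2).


5/2 = 2.5
2.5 + 2 = 4.5
floor(4.5) = 4

4


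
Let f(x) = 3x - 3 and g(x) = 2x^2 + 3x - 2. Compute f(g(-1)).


g(-1) = -3
f(-3) = -12

-12


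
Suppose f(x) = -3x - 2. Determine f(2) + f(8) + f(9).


f(2) = -8
f(8) = -26
f(9) = -29
Sum = -63

-63


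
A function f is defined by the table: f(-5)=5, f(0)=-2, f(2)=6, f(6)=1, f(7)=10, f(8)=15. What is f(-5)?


Reading from the table at x = -5

5


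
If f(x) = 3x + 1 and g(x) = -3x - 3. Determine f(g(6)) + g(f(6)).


f(g(6)) = -62
g(f(6)) = -60
Sum = -122

-122


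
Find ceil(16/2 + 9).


16/2 = 8
8 + 9 = 17
ceil(17) = 17

17


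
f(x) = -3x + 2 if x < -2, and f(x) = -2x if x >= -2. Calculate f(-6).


20


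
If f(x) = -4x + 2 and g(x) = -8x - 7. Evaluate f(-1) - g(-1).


f(-1) = 6
g(-1) = 1
Difference = 5

5


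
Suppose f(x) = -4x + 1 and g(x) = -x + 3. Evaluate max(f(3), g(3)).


f(3) = -11
g(3) = 0
max = 0

0


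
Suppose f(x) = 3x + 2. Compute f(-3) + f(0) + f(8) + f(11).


f(-3) = -7
f(0) = 2
f(8) = 26
f(11) = 35
Sum = 56

56


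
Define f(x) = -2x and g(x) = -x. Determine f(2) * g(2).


f(2) = -4
g(2) = -2
Product = 8

8


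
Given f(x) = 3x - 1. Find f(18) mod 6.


f(18) = 53
53 mod 6 = 5

5


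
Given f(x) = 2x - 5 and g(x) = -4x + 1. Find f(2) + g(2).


f(2) = -1
g(2) = -7
Sum = -8

-8


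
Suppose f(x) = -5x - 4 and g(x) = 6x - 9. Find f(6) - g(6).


f(6) = -34
g(6) = 27
Difference = -61

-61


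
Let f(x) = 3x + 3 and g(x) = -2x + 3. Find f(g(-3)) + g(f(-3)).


45


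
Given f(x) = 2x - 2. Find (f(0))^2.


4


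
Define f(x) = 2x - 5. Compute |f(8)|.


f(8) = 11
|11| = 11

11


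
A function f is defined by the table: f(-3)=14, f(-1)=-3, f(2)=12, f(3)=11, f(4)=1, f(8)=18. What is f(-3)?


Reading from the table at x = -3

14


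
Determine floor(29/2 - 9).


29/2 = 14.5
14.5 - 9 = 5.5
floor(5.5) = 5

5


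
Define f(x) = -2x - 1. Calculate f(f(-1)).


-3


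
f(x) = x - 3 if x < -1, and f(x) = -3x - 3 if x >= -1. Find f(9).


9 satisfies x >= -1
f(9) = -30

-30


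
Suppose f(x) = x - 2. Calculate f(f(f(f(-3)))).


f(-3) = -5
f(-5) = -7
f(-7) = -9
f(-9) = -11

-11


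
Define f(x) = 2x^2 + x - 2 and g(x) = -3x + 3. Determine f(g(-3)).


g(-3) = 12
f(12) = 2*(12)^2 + 1*(12) - 2 = 298

298


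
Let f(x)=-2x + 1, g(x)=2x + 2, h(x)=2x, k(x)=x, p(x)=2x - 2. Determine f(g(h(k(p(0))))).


p(0) = -2
k(-2) = -2
h(-2) = -4
g(-4) = -6
f(-6) = 13

13


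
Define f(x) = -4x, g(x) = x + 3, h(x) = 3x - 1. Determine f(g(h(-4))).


h(-4) = -13
g(-13) = -10
f(-10) = 40

40


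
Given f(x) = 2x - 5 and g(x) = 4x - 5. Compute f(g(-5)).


g(-5) = -25
f(-25) = -55

-55


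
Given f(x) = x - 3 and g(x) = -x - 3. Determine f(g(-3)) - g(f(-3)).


f(g(-3)) = -3
g(f(-3)) = 3
Difference = -6

-6


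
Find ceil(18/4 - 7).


18/4 = 4.5
4.5 - 7 = -2.5
ceil(-2.5) = -2

-2


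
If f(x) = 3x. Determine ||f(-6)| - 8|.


f(-6) = -18
|-18| = 18
|18 - 8| = 10

10


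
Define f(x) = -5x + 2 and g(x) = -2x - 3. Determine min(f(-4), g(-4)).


5


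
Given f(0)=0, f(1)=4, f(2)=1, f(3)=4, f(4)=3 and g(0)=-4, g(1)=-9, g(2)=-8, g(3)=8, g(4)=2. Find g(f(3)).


f(3) = 4
g(4) = 2

2


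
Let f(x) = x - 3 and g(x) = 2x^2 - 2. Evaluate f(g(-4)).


g(-4) = 30
f(30) = 27

27


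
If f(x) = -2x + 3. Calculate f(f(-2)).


f(-2) = 7
f(7) = -11

-11


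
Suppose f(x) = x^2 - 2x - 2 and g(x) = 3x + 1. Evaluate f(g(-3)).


g(-3) = -8
f(-8) = 1*(-8)^2 - 2*(-8) - 2 = 78

78


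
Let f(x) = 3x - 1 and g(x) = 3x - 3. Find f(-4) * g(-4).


195


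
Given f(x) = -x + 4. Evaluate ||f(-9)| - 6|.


f(-9) = 13
|13| = 13
|13 - 6| = 7

7


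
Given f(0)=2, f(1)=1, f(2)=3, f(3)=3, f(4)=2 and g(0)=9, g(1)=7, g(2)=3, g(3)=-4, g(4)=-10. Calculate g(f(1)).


7


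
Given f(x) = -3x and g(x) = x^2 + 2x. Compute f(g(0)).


g(0) = 0
f(0) = 0

0


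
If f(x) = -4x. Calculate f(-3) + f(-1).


f(-3) = 12
f(-1) = 4
Sum = 16

16


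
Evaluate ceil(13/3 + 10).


13/3 = 4.3333
4.3333 + 10 = 14.3333
ceil(14.3333) = 15

15


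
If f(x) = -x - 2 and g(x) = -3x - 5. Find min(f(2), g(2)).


f(2) = -4
g(2) = -11
min = -11

-11


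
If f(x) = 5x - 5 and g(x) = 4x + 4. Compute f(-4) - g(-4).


f(-4) = -25
g(-4) = -12
Difference = -13

-13


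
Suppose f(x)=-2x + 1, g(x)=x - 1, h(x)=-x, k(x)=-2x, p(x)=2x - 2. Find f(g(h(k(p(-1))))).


p(-1) = -4
k(-4) = 8
h(8) = -8
g(-8) = -9
f(-9) = 19

19


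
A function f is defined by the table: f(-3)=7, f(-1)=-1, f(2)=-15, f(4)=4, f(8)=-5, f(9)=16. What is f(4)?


Reading from the table at x = 4

4


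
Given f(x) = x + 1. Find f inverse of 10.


Solve x + 1 = 10
x = (10 - 1) / 1 = 9

9


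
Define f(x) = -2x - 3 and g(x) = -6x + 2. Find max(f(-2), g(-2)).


14


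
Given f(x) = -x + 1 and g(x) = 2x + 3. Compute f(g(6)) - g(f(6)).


f(g(6)) = -14
g(f(6)) = -7
Difference = -7

-7


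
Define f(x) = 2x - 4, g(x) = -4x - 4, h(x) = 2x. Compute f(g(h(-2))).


h(-2) = -4
g(-4) = 12
f(12) = 20

20


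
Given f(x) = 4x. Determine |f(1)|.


f(1) = 4
|4| = 4

4


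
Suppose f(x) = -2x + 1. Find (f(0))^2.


1


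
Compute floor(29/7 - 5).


29/7 = 4.1429
4.1429 - 5 = -0.8571
floor(-0.8571) = -1

-1


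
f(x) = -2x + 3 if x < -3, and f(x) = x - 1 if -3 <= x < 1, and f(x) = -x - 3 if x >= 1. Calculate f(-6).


15


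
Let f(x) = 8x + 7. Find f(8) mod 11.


5


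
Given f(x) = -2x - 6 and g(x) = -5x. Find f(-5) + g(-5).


f(-5) = 4
g(-5) = 25
Sum = 29

29


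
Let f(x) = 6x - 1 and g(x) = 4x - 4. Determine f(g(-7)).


g(-7) = -32
f(-32) = -193

-193


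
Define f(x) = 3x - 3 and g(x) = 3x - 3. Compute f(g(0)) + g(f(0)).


-24


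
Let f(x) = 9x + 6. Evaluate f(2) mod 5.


f(2) = 24
24 mod 5 = 4

4


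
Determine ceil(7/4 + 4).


6


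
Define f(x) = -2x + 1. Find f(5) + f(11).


f(5) = -9
f(11) = -21
Sum = -30

-30


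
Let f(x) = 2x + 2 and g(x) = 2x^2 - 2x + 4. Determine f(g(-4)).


g(-4) = 44
f(44) = 90

90


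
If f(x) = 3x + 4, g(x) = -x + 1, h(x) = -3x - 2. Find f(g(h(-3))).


h(-3) = 7
g(7) = -6
f(-6) = -14

-14


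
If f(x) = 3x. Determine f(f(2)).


f(2) = 6
f(6) = 18

18


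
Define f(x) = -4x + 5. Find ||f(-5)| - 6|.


f(-5) = 25
|25| = 25
|25 - 6| = 19

19


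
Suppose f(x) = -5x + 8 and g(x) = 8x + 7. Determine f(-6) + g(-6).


-3


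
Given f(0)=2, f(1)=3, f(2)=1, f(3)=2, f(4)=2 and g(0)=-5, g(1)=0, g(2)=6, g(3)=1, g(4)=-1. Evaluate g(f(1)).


f(1) = 3
g(3) = 1

1


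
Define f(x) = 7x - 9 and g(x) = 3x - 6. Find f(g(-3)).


g(-3) = -15
f(-15) = -114

-114


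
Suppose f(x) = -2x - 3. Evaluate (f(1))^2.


f(1) = -5
(-5)^2 = 25

25


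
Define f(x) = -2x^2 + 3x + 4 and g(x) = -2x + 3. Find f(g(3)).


g(3) = -3
f(-3) = (-2)*(-3)^2 + 3*(-3) + 4 = -23

-23


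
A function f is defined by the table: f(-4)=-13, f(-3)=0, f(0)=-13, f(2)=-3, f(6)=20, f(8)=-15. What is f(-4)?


Reading from the table at x = -4

-13


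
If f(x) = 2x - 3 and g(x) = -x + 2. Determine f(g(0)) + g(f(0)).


6


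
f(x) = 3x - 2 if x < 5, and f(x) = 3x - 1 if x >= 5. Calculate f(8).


8 satisfies x >= 5
f(8) = 23

23


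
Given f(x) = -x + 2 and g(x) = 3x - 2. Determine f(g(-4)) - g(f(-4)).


f(g(-4)) = 16
g(f(-4)) = 16
Difference = 0

0


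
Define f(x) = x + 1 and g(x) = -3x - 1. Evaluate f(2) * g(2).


f(2) = 3
g(2) = -7
Product = -21

-21


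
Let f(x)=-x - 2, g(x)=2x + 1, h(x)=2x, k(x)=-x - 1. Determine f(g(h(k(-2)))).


k(-2) = 1
h(1) = 2
g(2) = 5
f(5) = -7

-7


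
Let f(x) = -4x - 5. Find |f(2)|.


f(2) = -13
|-13| = 13

13


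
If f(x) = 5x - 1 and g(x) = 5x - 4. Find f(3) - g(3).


3


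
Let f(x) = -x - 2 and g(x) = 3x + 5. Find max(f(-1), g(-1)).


2


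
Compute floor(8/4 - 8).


8/4 = 2
2 - 8 = -6
floor(-6) = -6

-6


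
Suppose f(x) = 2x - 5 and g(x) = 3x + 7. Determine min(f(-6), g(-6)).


f(-6) = -17
g(-6) = -11
min = -17

-17


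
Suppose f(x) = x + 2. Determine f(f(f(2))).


f(2) = 4
f(4) = 6
f(6) = 8

8


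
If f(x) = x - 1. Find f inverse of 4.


Solve x - 1 = 4
x = (4 + 1) / 1 = 5

5


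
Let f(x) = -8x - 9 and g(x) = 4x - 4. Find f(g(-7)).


g(-7) = -32
f(-32) = 247

247


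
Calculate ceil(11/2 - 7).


11/2 = 5.5
5.5 - 7 = -1.5
ceil(-1.5) = -1

-1


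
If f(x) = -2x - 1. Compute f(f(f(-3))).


f(-3) = 5
f(5) = -11
f(-11) = 21

21


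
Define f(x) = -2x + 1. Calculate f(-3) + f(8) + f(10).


-27


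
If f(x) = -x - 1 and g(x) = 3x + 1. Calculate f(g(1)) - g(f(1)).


f(g(1)) = -5
g(f(1)) = -5
Difference = 0

0


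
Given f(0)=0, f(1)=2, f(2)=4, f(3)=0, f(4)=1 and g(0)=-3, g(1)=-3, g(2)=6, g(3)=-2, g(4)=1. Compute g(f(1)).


6


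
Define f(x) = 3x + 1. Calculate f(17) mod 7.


f(17) = 52
52 mod 7 = 3

3


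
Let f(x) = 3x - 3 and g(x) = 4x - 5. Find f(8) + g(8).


f(8) = 21
g(8) = 27
Sum = 48

48


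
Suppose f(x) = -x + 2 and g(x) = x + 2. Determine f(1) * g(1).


f(1) = 1
g(1) = 3
Product = 3

3


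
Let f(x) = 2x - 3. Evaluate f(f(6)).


f(6) = 9
f(9) = 15

15


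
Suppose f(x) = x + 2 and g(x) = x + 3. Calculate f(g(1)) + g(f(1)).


f(g(1)) = 6
g(f(1)) = 6
Sum = 12

12


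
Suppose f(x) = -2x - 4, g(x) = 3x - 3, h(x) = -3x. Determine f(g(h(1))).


h(1) = -3
g(-3) = -12
f(-12) = 20

20


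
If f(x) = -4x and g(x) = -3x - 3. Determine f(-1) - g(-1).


f(-1) = 4
g(-1) = 0
Difference = 4

4


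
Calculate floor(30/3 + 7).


30/3 = 10
10 + 7 = 17
floor(17) = 17

17


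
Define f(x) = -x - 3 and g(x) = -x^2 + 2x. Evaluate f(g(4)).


g(4) = -8
f(-8) = 5

5


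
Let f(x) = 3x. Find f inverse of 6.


Solve 3x = 6
x = (6) / 3 = 2

2


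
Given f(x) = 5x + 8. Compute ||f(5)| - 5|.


f(5) = 33
|33| = 33
|33 - 5| = 28

28


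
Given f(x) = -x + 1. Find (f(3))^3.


f(3) = -2
(-2)^3 = -8

-8


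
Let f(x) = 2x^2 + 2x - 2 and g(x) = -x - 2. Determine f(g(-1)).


-2


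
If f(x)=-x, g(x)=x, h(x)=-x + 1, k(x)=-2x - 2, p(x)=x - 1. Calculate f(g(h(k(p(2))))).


p(2) = 1
k(1) = -4
h(-4) = 5
g(5) = 5
f(5) = -5

-5


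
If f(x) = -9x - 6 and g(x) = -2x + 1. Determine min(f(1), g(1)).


f(1) = -15
g(1) = -1
min = -15

-15


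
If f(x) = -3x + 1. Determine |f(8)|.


f(8) = -23
|-23| = 23

23


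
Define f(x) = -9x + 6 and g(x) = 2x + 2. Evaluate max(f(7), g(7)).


f(7) = -57
g(7) = 16
max = 16

16


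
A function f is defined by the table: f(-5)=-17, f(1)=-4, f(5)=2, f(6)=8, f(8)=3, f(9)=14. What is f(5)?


2


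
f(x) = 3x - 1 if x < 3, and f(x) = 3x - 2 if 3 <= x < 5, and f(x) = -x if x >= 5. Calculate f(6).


6 satisfies x >= 5
f(6) = -6

-6


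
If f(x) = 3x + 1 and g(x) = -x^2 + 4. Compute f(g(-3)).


g(-3) = -5
f(-5) = -14

-14


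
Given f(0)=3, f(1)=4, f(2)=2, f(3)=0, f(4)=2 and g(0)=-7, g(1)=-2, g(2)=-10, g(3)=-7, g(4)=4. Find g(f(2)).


f(2) = 2
g(2) = -10

-10


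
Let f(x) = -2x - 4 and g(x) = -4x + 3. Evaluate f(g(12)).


86


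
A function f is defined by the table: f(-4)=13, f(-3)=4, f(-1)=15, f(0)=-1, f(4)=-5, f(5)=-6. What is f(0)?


Reading from the table at x = 0

-1


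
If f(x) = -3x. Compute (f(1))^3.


f(1) = -3
(-3)^3 = -27

-27


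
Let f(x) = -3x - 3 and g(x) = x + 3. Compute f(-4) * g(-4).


-9


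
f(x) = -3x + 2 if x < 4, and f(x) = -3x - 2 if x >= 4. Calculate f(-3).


-3 satisfies x < 4
f(-3) = 11

11


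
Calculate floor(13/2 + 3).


13/2 = 6.5
6.5 + 3 = 9.5
floor(9.5) = 9

9


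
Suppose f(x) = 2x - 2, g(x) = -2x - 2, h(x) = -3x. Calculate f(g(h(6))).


h(6) = -18
g(-18) = 34
f(34) = 66

66


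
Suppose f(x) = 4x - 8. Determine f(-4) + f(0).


f(-4) = -24
f(0) = -8
Sum = -32

-32


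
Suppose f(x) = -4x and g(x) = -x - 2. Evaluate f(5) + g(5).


f(5) = -20
g(5) = -7
Sum = -27

-27


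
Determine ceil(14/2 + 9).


14/2 = 7
7 + 9 = 16
ceil(16) = 16

16


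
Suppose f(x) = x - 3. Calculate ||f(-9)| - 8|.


f(-9) = -12
|-12| = 12
|12 - 8| = 4

4


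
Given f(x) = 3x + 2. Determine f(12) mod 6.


f(12) = 38
38 mod 6 = 2

2


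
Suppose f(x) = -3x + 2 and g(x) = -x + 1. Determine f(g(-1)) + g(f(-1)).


f(g(-1)) = -4
g(f(-1)) = -4
Sum = -8

-8


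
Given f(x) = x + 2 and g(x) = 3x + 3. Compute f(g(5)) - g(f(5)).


f(g(5)) = 20
g(f(5)) = 24
Difference = -4

-4


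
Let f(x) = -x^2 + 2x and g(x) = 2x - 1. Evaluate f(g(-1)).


g(-1) = -3
f(-3) = (-1)*(-3)^2 + 2*(-3) = -15

-15


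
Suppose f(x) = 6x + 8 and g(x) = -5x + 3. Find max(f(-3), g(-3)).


18


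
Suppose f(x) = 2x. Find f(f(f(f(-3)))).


f(-3) = -6
f(-6) = -12
f(-12) = -24
f(-24) = -48

-48


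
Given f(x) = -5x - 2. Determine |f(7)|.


f(7) = -37
|-37| = 37

37


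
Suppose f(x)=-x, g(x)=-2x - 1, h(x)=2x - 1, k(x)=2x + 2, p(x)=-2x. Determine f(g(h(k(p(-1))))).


p(-1) = 2
k(2) = 6
h(6) = 11
g(11) = -23
f(-23) = 23

23


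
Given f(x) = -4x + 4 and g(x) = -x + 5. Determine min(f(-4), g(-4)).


9


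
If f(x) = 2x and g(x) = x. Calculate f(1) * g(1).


f(1) = 2
g(1) = 1
Product = 2

2


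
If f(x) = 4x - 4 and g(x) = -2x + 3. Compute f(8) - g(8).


f(8) = 28
g(8) = -13
Difference = 41

41


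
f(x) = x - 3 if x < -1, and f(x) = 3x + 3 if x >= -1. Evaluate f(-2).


-2 satisfies x < -1
f(-2) = -5

-5


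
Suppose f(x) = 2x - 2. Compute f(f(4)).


f(4) = 6
f(6) = 10

10


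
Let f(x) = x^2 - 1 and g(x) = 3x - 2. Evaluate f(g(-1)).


g(-1) = -5
f(-5) = 1*(-5)^2 - 1 = 24

24


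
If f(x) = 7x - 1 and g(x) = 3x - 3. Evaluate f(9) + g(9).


f(9) = 62
g(9) = 24
Sum = 86

86


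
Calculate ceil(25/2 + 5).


25/2 = 12.5
12.5 + 5 = 17.5
ceil(17.5) = 18

18


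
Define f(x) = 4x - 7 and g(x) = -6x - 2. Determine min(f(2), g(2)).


f(2) = 1
g(2) = -14
min = -14

-14


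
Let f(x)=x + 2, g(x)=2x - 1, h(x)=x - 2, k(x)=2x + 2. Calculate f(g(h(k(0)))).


k(0) = 2
h(2) = 0
g(0) = -1
f(-1) = 1

1


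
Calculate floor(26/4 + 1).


26/4 = 6.5
6.5 + 1 = 7.5
floor(7.5) = 7

7


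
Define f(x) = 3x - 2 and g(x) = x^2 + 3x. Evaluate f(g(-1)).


g(-1) = -2
f(-2) = -8

-8


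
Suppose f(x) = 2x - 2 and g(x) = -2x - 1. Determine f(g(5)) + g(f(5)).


-41


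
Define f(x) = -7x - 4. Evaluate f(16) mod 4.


f(16) = -116
-116 mod 4 = 0

0


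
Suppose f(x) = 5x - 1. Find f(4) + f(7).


53


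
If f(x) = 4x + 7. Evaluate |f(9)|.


43


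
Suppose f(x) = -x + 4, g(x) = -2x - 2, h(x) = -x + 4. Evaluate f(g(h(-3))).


h(-3) = 7
g(7) = -16
f(-16) = 20

20


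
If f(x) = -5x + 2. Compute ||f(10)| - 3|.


f(10) = -48
|-48| = 48
|48 - 3| = 45

45


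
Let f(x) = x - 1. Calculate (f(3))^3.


8


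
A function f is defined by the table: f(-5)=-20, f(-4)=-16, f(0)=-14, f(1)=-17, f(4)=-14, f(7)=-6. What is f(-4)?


Reading from the table at x = -4

-16


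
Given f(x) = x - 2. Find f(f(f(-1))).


-7


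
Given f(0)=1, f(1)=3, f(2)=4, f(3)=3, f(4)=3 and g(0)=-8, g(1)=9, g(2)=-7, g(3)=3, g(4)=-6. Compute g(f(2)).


f(2) = 4
g(4) = -6

-6


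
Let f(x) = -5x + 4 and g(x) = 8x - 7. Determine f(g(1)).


g(1) = 1
f(1) = -1

-1


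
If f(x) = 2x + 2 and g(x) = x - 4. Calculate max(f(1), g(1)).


f(1) = 4
g(1) = -3
max = 4

4


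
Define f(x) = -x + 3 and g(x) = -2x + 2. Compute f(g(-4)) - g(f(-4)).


5


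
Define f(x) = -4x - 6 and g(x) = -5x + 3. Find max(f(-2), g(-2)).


f(-2) = 2
g(-2) = 13
max = 13

13


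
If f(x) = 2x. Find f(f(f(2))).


16


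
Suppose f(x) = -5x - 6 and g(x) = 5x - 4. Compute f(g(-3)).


g(-3) = -19
f(-19) = 89

89


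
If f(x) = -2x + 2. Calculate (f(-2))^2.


36


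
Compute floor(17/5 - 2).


17/5 = 3.4
3.4 - 2 = 1.4
floor(1.4) = 1

1


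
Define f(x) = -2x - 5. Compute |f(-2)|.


f(-2) = -1
|-1| = 1

1


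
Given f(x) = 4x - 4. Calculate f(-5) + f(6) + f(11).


36


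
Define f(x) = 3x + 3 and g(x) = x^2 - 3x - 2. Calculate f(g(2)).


g(2) = -4
f(-4) = -9

-9


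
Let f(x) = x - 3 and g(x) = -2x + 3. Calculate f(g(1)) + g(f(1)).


5


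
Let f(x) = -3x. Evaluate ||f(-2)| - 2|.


f(-2) = 6
|6| = 6
|6 - 2| = 4

4


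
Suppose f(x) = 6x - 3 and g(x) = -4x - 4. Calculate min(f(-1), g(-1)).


f(-1) = -9
g(-1) = 0
min = -9

-9


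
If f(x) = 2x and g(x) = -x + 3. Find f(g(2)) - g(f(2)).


f(g(2)) = 2
g(f(2)) = -1
Difference = 3

3


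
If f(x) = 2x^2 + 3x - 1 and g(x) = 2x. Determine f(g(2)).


g(2) = 4
f(4) = 2*(4)^2 + 3*(4) - 1 = 43

43


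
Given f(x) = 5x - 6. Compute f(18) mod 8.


f(18) = 84
84 mod 8 = 4

4


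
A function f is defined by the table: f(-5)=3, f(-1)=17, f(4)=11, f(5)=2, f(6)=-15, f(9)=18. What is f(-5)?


Reading from the table at x = -5

3


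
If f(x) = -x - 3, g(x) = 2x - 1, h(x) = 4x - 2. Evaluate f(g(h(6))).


h(6) = 22
g(22) = 43
f(43) = -46

-46


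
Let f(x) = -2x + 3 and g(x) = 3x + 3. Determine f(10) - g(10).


-50


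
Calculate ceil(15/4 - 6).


15/4 = 3.75
3.75 - 6 = -2.25
ceil(-2.25) = -2

-2


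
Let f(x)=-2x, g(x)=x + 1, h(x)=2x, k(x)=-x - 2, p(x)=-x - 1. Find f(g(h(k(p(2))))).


-6


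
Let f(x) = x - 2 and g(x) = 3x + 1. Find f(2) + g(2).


f(2) = 0
g(2) = 7
Sum = 7

7


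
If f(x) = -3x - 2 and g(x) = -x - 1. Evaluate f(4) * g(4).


f(4) = -14
g(4) = -5
Product = 70

70


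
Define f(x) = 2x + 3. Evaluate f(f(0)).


f(0) = 3
f(3) = 9

9


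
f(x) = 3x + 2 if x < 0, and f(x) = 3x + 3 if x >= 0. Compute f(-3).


-3 satisfies x < 0
f(-3) = -7

-7


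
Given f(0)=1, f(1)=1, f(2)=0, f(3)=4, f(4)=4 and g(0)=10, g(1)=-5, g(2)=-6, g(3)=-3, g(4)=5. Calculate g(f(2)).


f(2) = 0
g(0) = 10

10


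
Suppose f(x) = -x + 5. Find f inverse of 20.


-15


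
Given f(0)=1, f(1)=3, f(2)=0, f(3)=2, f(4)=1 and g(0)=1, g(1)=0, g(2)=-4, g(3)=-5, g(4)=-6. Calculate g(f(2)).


f(2) = 0
g(0) = 1

1


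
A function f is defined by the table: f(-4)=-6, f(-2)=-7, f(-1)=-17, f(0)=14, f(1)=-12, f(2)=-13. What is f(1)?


Reading from the table at x = 1

-12


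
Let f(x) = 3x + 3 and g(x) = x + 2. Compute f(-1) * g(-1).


f(-1) = 0
g(-1) = 1
Product = 0

0


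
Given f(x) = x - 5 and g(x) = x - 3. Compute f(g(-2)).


g(-2) = -5
f(-5) = -10

-10


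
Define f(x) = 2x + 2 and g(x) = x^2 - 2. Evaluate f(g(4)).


30


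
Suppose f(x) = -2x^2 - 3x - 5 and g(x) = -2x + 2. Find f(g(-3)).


g(-3) = 8
f(8) = (-2)*(8)^2 - 3*(8) - 5 = -157

-157


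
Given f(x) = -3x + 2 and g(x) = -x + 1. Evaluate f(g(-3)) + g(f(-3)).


-20


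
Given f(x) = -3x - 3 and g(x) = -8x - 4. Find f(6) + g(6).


f(6) = -21
g(6) = -52
Sum = -73

-73


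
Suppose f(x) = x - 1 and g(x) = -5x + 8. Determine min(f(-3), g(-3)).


f(-3) = -4
g(-3) = 23
min = -4

-4


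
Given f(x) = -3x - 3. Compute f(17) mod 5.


f(17) = -54
-54 mod 5 = 1

1


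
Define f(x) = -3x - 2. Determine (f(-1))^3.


f(-1) = 1
(1)^3 = 1

1


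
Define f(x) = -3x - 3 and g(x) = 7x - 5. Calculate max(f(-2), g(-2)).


f(-2) = 3
g(-2) = -19
max = 3

3


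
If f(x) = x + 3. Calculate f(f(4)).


f(4) = 7
f(7) = 10

10


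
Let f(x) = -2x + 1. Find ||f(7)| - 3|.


f(7) = -13
|-13| = 13
|13 - 3| = 10

10


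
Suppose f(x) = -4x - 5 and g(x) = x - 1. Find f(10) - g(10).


f(10) = -45
g(10) = 9
Difference = -54

-54


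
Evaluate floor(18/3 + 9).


18/3 = 6
6 + 9 = 15
floor(15) = 15

15


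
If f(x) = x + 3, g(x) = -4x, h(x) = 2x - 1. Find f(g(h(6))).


h(6) = 11
g(11) = -44
f(-44) = -41

-41


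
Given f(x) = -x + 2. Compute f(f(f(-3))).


f(-3) = 5
f(5) = -3
f(-3) = 5

5


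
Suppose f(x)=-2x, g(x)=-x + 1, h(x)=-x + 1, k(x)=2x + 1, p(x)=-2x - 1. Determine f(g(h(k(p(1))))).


p(1) = -3
k(-3) = -5
h(-5) = 6
g(6) = -5
f(-5) = 10

10


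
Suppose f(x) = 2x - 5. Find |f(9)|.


f(9) = 13
|13| = 13

13


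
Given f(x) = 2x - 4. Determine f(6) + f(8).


f(6) = 8
f(8) = 12
Sum = 20

20


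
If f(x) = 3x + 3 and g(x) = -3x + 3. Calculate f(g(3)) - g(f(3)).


18


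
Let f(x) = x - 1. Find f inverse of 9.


Solve x - 1 = 9
x = (9 + 1) / 1 = 10

10


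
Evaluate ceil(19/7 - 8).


19/7 = 2.7143
2.7143 - 8 = -5.2857
ceil(-5.2857) = -5

-5


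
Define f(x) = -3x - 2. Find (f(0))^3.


f(0) = -2
(-2)^3 = -8

-8


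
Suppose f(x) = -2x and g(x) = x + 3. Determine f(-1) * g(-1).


f(-1) = 2
g(-1) = 2
Product = 4

4


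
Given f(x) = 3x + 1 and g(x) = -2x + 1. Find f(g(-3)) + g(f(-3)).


f(g(-3)) = 22
g(f(-3)) = 17
Sum = 39

39


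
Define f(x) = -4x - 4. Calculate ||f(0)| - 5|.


f(0) = -4
|-4| = 4
|4 - 5| = 1

1


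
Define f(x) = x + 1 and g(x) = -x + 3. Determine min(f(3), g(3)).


0


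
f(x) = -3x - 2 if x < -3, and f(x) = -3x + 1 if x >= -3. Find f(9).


9 satisfies x >= -3
f(9) = -26

-26


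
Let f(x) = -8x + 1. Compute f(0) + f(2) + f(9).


f(0) = 1
f(2) = -15
f(9) = -71
Sum = -85

-85


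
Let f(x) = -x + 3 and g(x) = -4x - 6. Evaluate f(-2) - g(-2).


f(-2) = 5
g(-2) = 2
Difference = 3

3


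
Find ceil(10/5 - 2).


0


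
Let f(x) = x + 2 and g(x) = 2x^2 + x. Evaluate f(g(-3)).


g(-3) = 15
f(15) = 17

17


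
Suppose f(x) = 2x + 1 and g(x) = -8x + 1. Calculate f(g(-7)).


g(-7) = 57
f(57) = 115

115


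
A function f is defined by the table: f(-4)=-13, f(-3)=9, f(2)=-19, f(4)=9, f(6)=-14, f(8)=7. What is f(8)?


Reading from the table at x = 8

7


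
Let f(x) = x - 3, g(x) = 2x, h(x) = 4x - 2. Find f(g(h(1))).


h(1) = 2
g(2) = 4
f(4) = 1

1


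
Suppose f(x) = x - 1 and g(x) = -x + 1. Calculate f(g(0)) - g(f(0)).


f(g(0)) = 0
g(f(0)) = 2
Difference = -2

-2


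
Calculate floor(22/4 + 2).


22/4 = 5.5
5.5 + 2 = 7.5
floor(7.5) = 7

7


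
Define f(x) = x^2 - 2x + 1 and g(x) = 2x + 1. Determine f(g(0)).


g(0) = 1
f(1) = 1*(1)^2 - 2*(1) + 1 = 0

0


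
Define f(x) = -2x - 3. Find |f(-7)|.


11


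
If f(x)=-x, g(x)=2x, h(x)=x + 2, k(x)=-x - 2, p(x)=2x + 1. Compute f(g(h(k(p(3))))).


14


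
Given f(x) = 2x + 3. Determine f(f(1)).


f(1) = 5
f(5) = 13

13


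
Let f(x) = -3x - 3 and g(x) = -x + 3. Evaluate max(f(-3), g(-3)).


6


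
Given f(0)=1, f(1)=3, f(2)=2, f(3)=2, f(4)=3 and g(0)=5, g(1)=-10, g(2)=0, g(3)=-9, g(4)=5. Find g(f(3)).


f(3) = 2
g(2) = 0

0


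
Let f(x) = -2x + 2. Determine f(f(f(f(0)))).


f(0) = 2
f(2) = -2
f(-2) = 6
f(6) = -10

-10


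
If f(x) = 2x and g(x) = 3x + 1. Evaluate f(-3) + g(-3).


f(-3) = -6
g(-3) = -8
Sum = -14

-14


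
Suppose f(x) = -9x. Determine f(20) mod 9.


f(20) = -180
-180 mod 9 = 0

0


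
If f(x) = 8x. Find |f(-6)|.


f(-6) = -48
|-48| = 48

48


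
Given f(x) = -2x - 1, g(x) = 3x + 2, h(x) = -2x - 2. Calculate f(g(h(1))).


h(1) = -4
g(-4) = -10
f(-10) = 19

19


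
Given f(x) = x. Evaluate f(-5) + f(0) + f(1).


f(-5) = -5
f(0) = 0
f(1) = 1
Sum = -4

-4


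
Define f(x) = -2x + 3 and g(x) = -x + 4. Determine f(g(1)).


-3


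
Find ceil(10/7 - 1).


10/7 = 1.4286
1.4286 - 1 = 0.4286
ceil(0.4286) = 1

1


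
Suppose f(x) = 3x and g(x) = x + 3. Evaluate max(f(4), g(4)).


f(4) = 12
g(4) = 7
max = 12

12


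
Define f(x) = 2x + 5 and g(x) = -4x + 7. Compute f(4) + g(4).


f(4) = 13
g(4) = -9
Sum = 4

4


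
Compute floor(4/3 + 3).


4/3 = 1.3333
1.3333 + 3 = 4.3333
floor(4.3333) = 4

4


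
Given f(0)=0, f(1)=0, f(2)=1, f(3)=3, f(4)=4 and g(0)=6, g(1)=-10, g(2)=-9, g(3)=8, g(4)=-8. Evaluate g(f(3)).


f(3) = 3
g(3) = 8

8


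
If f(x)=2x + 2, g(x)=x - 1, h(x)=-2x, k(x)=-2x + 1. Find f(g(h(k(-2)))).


-20


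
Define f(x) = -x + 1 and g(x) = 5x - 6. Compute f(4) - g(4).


f(4) = -3
g(4) = 14
Difference = -17

-17


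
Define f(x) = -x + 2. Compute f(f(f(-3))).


f(-3) = 5
f(5) = -3
f(-3) = 5

5


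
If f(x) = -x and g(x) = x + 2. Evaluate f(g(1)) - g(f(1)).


f(g(1)) = -3
g(f(1)) = 1
Difference = -4

-4


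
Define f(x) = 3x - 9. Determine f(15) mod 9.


f(15) = 36
36 mod 9 = 0

0


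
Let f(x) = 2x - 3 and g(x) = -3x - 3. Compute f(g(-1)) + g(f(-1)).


f(g(-1)) = -3
g(f(-1)) = 12
Sum = 9

9


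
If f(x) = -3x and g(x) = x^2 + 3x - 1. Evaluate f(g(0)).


g(0) = -1
f(-1) = 3

3


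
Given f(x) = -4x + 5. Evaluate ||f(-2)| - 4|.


f(-2) = 13
|13| = 13
|13 - 4| = 9

9


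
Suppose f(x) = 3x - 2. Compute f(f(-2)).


-26


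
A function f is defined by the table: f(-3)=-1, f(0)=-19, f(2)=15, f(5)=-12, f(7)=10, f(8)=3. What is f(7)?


Reading from the table at x = 7

10


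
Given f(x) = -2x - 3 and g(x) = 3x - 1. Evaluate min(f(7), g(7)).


f(7) = -17
g(7) = 20
min = -17

-17


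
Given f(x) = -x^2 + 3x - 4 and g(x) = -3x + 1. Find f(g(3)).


g(3) = -8
f(-8) = (-1)*(-8)^2 + 3*(-8) - 4 = -92

-92


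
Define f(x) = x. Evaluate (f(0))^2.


0


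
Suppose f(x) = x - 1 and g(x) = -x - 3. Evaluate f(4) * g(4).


f(4) = 3
g(4) = -7
Product = -21

-21


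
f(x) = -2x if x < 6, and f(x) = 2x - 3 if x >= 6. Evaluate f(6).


6 satisfies x >= 6
f(6) = 9

9


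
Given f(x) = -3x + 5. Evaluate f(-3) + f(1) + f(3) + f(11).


f(-3) = 14
f(1) = 2
f(3) = -4
f(11) = -28
Sum = -16

-16


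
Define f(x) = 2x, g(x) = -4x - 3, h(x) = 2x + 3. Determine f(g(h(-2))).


2


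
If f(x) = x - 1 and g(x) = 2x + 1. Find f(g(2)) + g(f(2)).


f(g(2)) = 4
g(f(2)) = 3
Sum = 7

7


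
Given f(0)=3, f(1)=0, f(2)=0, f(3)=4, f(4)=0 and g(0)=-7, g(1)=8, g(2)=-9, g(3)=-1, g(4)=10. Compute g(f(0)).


-1


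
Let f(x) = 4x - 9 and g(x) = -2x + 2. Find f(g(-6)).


g(-6) = 14
f(14) = 47

47


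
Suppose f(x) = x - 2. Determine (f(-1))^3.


f(-1) = -3
(-3)^3 = -27

-27


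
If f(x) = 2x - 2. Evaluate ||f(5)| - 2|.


f(5) = 8
|8| = 8
|8 - 2| = 6

6


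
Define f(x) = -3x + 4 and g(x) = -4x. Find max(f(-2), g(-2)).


f(-2) = 10
g(-2) = 8
max = 10

10


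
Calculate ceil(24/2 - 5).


24/2 = 12
12 - 5 = 7
ceil(7) = 7

7


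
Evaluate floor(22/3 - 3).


22/3 = 7.3333
7.3333 - 3 = 4.3333
floor(4.3333) = 4

4


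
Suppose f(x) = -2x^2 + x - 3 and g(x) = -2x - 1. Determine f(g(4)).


-174


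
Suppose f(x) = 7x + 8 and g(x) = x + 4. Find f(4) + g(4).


f(4) = 36
g(4) = 8
Sum = 44

44


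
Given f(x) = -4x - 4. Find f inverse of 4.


Solve -4x - 4 = 4
x = (4 + 4) / (-4) = -2

-2


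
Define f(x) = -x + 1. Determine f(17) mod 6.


f(17) = -16
-16 mod 6 = 2

2


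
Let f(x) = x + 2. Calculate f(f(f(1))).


f(1) = 3
f(3) = 5
f(5) = 7

7


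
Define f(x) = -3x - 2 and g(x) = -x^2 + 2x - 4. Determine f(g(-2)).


g(-2) = -12
f(-12) = 34

34


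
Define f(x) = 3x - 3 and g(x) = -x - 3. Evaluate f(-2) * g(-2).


f(-2) = -9
g(-2) = -1
Product = 9

9


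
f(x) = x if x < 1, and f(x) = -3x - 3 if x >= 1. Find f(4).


4 satisfies x >= 1
f(4) = -15

-15


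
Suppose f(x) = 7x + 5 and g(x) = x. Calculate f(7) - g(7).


f(7) = 54
g(7) = 7
Difference = 47

47


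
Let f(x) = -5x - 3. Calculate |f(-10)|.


f(-10) = 47
|47| = 47

47


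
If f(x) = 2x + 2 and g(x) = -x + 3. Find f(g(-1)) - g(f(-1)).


f(g(-1)) = 10
g(f(-1)) = 3
Difference = 7

7


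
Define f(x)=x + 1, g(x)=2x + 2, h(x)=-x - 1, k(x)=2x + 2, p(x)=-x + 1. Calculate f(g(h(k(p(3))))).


p(3) = -2
k(-2) = -2
h(-2) = 1
g(1) = 4
f(4) = 5

5


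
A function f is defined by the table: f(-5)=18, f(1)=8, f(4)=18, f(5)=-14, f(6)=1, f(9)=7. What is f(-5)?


Reading from the table at x = -5

18


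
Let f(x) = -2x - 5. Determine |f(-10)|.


f(-10) = 15
|15| = 15

15


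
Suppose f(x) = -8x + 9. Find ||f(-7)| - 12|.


f(-7) = 65
|65| = 65
|65 - 12| = 53

53


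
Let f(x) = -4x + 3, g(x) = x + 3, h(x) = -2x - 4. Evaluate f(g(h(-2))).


h(-2) = 0
g(0) = 3
f(3) = -9

-9


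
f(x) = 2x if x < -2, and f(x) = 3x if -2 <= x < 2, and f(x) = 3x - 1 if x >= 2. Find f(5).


5 satisfies x >= 2
f(5) = 14

14


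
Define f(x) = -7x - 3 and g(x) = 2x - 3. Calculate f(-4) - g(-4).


36


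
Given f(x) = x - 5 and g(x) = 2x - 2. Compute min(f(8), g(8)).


f(8) = 3
g(8) = 14
min = 3

3


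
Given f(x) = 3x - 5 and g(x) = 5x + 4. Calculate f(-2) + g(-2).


f(-2) = -11
g(-2) = -6
Sum = -17

-17


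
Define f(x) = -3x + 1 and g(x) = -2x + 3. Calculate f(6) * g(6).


f(6) = -17
g(6) = -9
Product = 153

153


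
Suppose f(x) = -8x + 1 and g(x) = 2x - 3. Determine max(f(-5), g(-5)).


f(-5) = 41
g(-5) = -13
max = 41

41


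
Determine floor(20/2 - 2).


20/2 = 10
10 - 2 = 8
floor(8) = 8

8


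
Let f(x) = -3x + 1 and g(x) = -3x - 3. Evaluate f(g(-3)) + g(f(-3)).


f(g(-3)) = -17
g(f(-3)) = -33
Sum = -50

-50


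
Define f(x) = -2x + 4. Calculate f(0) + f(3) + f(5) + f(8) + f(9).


f(0) = 4
f(3) = -2
f(5) = -6
f(8) = -12
f(9) = -14
Sum = -30

-30


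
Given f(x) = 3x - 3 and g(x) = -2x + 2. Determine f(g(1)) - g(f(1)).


f(g(1)) = -3
g(f(1)) = 2
Difference = -5

-5


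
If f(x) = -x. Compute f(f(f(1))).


f(1) = -1
f(-1) = 1
f(1) = -1

-1


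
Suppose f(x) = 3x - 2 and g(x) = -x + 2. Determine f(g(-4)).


g(-4) = 6
f(6) = 16

16


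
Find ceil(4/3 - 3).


4/3 = 1.3333
1.3333 - 3 = -1.6667
ceil(-1.6667) = -1

-1


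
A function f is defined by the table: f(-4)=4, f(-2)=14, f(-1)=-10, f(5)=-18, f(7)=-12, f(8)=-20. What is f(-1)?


Reading from the table at x = -1

-10


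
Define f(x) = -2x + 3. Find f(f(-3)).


f(-3) = 9
f(9) = -15

-15


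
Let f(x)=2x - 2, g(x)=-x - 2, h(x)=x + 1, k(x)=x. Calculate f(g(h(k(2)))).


k(2) = 2
h(2) = 3
g(3) = -5
f(-5) = -12

-12


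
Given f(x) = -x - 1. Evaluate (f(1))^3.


-8


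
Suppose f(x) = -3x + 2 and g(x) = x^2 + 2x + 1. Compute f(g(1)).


g(1) = 4
f(4) = -10

-10


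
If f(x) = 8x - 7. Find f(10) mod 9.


f(10) = 73
73 mod 9 = 1

1


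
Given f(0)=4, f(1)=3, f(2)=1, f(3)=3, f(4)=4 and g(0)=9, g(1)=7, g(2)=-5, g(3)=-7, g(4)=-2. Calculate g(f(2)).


f(2) = 1
g(1) = 7

7


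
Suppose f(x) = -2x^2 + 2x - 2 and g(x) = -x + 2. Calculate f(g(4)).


-14


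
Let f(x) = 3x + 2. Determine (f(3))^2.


f(3) = 11
(11)^2 = 121

121


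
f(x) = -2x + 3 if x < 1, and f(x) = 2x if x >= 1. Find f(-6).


-6 satisfies x < 1
f(-6) = 15

15


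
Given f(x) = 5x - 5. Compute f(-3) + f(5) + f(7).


30


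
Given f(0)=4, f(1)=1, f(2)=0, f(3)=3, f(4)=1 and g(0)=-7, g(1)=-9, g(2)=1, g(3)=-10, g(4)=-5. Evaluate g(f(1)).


f(1) = 1
g(1) = -9

-9


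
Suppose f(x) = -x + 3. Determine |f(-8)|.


11


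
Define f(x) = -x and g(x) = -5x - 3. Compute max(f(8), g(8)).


f(8) = -8
g(8) = -43
max = -8

-8


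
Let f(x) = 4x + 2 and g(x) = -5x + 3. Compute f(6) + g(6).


f(6) = 26
g(6) = -27
Sum = -1

-1


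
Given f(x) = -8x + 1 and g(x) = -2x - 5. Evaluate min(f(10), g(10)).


f(10) = -79
g(10) = -25
min = -79

-79


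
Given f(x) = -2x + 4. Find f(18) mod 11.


f(18) = -32
-32 mod 11 = 1

1


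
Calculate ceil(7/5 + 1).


7/5 = 1.4
1.4 + 1 = 2.4
ceil(2.4) = 3

3


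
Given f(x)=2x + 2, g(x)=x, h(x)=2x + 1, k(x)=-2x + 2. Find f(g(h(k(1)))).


k(1) = 0
h(0) = 1
g(1) = 1
f(1) = 4

4


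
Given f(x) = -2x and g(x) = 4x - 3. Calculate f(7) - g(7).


f(7) = -14
g(7) = 25
Difference = -39

-39


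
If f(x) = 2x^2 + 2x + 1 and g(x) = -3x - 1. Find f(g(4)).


g(4) = -13
f(-13) = 2*(-13)^2 + 2*(-13) + 1 = 313

313


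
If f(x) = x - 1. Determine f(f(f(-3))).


f(-3) = -4
f(-4) = -5
f(-5) = -6

-6


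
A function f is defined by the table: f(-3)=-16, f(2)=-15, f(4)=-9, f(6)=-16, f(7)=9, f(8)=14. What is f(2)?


Reading from the table at x = 2

-15


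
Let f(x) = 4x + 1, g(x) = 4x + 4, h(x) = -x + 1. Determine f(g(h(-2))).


h(-2) = 3
g(3) = 16
f(16) = 65

65


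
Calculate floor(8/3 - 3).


8/3 = 2.6667
2.6667 - 3 = -0.3333
floor(-0.3333) = -1

-1


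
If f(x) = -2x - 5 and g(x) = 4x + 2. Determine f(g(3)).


g(3) = 14
f(14) = -33

-33


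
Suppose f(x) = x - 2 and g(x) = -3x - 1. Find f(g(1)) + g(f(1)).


f(g(1)) = -6
g(f(1)) = 2
Sum = -4

-4


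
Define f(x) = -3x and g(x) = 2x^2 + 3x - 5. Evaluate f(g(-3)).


-12


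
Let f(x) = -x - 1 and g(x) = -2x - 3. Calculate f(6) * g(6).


105


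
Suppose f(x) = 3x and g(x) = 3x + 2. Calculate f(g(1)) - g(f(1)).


f(g(1)) = 15
g(f(1)) = 11
Difference = 4

4


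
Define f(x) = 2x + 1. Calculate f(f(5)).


f(5) = 11
f(11) = 23

23


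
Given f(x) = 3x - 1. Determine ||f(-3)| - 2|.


f(-3) = -10
|-10| = 10
|10 - 2| = 8

8


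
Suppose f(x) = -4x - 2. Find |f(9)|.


f(9) = -38
|-38| = 38

38


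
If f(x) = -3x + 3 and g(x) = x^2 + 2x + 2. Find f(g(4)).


g(4) = 26
f(26) = -75

-75


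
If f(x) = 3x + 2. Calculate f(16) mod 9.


5


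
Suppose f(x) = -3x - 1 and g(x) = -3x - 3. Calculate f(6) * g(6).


f(6) = -19
g(6) = -21
Product = 399

399


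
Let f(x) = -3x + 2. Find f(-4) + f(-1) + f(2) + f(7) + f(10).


-32


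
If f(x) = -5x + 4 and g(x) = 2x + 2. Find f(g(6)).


-66


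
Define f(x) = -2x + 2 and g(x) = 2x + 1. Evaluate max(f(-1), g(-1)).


4


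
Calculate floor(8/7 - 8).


-7


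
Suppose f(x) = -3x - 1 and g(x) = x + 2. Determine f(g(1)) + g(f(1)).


-12


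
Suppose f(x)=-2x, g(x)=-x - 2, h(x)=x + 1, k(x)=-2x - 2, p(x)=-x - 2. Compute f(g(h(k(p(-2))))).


p(-2) = 0
k(0) = -2
h(-2) = -1
g(-1) = -1
f(-1) = 2

2


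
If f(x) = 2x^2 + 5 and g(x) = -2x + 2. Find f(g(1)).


g(1) = 0
f(0) = 2*(0)^2 + 5 = 5

5


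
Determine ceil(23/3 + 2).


23/3 = 7.6667
7.6667 + 2 = 9.6667
ceil(9.6667) = 10

10


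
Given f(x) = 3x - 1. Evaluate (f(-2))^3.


f(-2) = -7
(-7)^3 = -343

-343


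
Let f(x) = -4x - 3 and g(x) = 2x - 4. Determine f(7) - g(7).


-41


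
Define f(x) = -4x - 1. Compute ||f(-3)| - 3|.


8


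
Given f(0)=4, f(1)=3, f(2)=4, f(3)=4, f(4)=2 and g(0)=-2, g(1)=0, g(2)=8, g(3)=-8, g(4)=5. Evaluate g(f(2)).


f(2) = 4
g(4) = 5

5


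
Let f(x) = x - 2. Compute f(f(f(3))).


f(3) = 1
f(1) = -1
f(-1) = -3

-3


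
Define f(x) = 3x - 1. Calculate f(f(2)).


f(2) = 5
f(5) = 14

14


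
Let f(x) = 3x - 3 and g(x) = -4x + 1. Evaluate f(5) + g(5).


f(5) = 12
g(5) = -19
Sum = -7

-7


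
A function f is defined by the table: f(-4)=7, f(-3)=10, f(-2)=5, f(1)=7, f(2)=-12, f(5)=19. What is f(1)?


Reading from the table at x = 1

7


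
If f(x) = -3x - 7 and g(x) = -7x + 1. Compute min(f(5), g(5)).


f(5) = -22
g(5) = -34
min = -34

-34


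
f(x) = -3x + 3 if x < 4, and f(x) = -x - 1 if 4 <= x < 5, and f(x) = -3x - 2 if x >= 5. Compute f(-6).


-6 satisfies x < 4
f(-6) = 21

21


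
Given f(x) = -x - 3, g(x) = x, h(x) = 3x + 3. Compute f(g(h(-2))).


h(-2) = -3
g(-3) = -3
f(-3) = 0

0


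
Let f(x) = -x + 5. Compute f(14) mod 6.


f(14) = -9
-9 mod 6 = 3

3


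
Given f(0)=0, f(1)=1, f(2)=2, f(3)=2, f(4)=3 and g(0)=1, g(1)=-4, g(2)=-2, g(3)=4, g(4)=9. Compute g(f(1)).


f(1) = 1
g(1) = -4

-4


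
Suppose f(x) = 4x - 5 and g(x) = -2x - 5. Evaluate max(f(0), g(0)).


-5


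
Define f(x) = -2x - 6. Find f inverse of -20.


Solve -2x - 6 = -20
x = (-20 + 6) / (-2) = 7

7


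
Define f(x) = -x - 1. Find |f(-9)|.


f(-9) = 8
|8| = 8

8
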